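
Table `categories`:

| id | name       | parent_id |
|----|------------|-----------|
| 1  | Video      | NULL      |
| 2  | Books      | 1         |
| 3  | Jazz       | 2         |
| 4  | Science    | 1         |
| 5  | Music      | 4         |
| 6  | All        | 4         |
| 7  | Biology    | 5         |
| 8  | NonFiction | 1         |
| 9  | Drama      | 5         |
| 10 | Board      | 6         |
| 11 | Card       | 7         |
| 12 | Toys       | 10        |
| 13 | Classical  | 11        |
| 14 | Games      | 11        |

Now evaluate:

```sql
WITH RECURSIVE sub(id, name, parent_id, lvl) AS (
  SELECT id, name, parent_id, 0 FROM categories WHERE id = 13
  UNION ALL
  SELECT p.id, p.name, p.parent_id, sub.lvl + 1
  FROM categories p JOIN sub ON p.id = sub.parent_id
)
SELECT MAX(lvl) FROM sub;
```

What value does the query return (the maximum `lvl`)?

Base: id=13 (Classical), parent_id=11, lvl 0.
Iteration 1: join on id=11 -> Card (id 11, parent_id=7, lvl 1).
Iteration 2: join on id=7 -> Biology (id 7, parent_id=5, lvl 2).
Iteration 3: join on id=5 -> Music (id 5, parent_id=4, lvl 3).
Iteration 4: join on id=4 -> Science (id 4, parent_id=1, lvl 4).
Iteration 5: join on id=1 -> Video (id 1, parent_id=NULL, lvl 5).
Iteration 6: parent_id is NULL; no match; recursion stops.
lvl values: 0, 1, 2, 3, 4, 5; the maximum is 5.

5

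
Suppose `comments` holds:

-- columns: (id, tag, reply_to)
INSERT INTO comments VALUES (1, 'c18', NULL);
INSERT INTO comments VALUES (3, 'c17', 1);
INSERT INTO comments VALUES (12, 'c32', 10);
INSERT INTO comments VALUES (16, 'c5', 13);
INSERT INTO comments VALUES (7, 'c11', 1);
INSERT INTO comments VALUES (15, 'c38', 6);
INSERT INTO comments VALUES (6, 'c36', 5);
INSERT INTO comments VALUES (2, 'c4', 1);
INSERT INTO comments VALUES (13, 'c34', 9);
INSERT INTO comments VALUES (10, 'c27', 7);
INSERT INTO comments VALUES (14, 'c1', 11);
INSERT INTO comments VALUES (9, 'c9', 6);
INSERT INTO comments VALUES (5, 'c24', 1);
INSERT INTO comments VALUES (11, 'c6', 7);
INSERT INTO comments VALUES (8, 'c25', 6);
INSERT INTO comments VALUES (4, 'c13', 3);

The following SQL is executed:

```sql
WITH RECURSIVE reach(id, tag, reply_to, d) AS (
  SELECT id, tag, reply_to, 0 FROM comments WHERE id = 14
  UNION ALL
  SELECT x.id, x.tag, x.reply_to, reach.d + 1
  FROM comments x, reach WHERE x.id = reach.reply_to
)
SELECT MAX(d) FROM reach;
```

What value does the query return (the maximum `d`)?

Base: id=14 (c1), reply_to=11, d 0.
Iteration 1: join on id=11 -> c6 (id 11, reply_to=7, d 1).
Iteration 2: join on id=7 -> c11 (id 7, reply_to=1, d 2).
Iteration 3: join on id=1 -> c18 (id 1, reply_to=NULL, d 3).
Iteration 4: reply_to is NULL; no match; recursion stops.
d values: 0, 1, 2, 3; the maximum is 3.

3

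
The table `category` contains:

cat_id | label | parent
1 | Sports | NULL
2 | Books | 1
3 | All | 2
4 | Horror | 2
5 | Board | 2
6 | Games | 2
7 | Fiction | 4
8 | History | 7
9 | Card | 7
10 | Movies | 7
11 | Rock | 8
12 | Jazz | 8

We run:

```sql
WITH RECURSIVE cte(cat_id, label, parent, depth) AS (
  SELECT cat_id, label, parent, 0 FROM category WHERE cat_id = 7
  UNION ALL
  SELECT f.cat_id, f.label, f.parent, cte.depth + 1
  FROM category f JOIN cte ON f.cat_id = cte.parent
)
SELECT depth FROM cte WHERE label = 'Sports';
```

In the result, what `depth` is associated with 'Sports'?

3

Base: cat_id=7 (Fiction), parent=4, depth 0.
Iteration 1: join on cat_id=4 -> Horror (id 4, parent=2, depth 1).
Iteration 2: join on cat_id=2 -> Books (id 2, parent=1, depth 2).
Iteration 3: join on cat_id=1 -> Sports (id 1, parent=NULL, depth 3).
Iteration 4: parent is NULL; no match; recursion stops.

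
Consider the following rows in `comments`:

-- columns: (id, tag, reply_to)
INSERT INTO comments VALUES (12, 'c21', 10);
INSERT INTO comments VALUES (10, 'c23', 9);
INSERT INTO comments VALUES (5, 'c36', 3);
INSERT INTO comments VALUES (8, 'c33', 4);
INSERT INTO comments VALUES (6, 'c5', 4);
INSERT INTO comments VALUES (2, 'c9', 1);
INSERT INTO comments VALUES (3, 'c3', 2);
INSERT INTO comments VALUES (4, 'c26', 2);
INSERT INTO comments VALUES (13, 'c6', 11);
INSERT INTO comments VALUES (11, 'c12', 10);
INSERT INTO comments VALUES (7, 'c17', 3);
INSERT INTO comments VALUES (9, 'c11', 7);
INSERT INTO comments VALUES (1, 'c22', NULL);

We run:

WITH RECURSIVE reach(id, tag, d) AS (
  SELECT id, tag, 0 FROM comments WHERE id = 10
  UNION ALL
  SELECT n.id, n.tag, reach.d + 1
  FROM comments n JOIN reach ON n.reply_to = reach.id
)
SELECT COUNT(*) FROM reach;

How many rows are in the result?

4

Base: id=10 (c23) at d 0.
Iteration 1: rows with reply_to in {10} -> c12 (id 11, d 1), c21 (id 12, d 1).
Iteration 2: rows with reply_to in {11,12} -> c6 (id 13, d 2).
Iteration 3: no rows with reply_to in {13}; recursion stops.
Total rows emitted: 4.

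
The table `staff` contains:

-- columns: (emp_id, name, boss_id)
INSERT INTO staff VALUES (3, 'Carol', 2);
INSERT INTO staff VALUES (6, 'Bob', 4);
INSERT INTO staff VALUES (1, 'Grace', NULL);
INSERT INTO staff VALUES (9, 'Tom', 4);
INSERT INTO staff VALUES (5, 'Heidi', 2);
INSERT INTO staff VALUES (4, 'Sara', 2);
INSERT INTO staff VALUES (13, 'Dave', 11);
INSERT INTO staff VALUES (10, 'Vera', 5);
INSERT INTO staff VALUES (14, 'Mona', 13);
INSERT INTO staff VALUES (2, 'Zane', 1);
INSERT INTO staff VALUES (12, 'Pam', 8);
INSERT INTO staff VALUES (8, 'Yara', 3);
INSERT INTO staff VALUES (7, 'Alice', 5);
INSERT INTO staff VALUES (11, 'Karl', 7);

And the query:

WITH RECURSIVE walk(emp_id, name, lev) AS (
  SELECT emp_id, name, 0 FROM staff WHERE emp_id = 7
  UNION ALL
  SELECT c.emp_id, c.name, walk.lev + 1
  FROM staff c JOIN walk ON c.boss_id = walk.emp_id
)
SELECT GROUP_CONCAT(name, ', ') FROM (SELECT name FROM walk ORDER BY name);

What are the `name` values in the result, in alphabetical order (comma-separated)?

Alice, Dave, Karl, Mona

Base: emp_id=7 (Alice) at lev 0.
Iteration 1: rows with boss_id in {7} -> Karl (id 11, lev 1).
Iteration 2: rows with boss_id in {11} -> Dave (id 13, lev 2).
Iteration 3: rows with boss_id in {13} -> Mona (id 14, lev 3).
Iteration 4: no rows with boss_id in {14}; recursion stops.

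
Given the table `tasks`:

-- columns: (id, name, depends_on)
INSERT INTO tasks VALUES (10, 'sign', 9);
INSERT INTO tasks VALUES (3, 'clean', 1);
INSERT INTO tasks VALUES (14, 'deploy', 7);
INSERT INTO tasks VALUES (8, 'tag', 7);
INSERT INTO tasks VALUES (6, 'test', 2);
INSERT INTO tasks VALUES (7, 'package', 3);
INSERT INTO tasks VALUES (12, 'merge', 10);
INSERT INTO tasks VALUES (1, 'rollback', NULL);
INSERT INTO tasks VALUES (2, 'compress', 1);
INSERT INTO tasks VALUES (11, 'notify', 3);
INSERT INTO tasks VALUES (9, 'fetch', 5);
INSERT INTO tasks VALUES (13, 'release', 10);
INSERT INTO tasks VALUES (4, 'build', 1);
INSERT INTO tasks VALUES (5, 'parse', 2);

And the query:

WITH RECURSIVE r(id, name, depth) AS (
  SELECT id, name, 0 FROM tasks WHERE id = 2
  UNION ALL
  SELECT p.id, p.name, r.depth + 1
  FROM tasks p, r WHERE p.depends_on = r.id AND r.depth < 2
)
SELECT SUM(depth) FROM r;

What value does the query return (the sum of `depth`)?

4

Base: id=2 (compress) at depth 0.
Iteration 1: rows with depends_on in {2} -> parse (id 5, depth 1), test (id 6, depth 1).
Iteration 2: rows with depends_on in {5,6} -> fetch (id 9, depth 2).
Iteration 3: depth < 2 fails for all current rows; recursion stops.
SUM(depth) = 0 + 1 + 1 + 2 = 4.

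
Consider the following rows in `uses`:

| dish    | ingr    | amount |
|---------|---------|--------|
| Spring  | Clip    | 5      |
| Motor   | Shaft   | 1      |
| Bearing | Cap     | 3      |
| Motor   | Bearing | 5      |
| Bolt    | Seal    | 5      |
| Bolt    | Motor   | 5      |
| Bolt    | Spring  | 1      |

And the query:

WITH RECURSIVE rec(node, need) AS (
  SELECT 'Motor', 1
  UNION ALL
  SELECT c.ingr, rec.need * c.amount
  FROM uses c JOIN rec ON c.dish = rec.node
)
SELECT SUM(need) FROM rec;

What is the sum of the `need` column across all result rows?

Base: (Motor, need=1).
Iteration 1: components of {Motor} -> Bearing = 1*5 = 5, Shaft = 1*1 = 1.
Iteration 2: components of {Bearing,Shaft} -> Cap = 5*3 = 15.
Iteration 3: no further components; recursion stops.
SUM(need) = 1 + 1 + 5 + 15 = 22.

22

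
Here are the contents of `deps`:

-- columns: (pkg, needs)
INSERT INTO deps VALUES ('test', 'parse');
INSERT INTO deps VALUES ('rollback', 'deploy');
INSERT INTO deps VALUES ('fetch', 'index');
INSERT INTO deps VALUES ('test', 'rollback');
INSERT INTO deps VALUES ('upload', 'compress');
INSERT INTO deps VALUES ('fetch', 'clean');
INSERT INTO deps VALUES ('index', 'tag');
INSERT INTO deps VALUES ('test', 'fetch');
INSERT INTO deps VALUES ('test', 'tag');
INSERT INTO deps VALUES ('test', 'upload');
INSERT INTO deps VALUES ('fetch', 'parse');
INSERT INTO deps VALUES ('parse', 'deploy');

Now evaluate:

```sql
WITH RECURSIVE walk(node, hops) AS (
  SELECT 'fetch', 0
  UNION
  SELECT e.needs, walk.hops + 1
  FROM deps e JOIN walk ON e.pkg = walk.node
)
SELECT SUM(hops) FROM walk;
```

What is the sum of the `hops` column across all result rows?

7

Base: (fetch, hops=0).
Iteration 1: edges from {fetch} -> (clean, hops=1), (index, hops=1), (parse, hops=1).
Iteration 2: edges from {clean,index,parse} -> (deploy, hops=2), (tag, hops=2).
Iteration 3: no outgoing edges from {deploy,tag}; recursion stops.
SUM(hops) = 0 + 1 + 1 + 1 + 2 + 2 = 7.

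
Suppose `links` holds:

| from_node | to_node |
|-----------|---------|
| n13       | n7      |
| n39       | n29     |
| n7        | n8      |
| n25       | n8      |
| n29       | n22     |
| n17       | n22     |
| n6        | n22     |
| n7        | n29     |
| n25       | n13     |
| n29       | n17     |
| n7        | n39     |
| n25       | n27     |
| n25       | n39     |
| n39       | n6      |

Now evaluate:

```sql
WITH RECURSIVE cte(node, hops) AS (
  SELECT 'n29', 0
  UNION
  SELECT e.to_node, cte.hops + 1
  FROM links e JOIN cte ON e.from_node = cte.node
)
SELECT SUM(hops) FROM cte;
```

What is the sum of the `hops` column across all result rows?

Base: (n29, hops=0).
Iteration 1: edges from {n29} -> (n17, hops=1), (n22, hops=1).
Iteration 2: edges from {n17,n22} -> (n22, hops=2).
Iteration 3: no outgoing edges from {n22}; recursion stops.
SUM(hops) = 0 + 1 + 1 + 2 = 4.

4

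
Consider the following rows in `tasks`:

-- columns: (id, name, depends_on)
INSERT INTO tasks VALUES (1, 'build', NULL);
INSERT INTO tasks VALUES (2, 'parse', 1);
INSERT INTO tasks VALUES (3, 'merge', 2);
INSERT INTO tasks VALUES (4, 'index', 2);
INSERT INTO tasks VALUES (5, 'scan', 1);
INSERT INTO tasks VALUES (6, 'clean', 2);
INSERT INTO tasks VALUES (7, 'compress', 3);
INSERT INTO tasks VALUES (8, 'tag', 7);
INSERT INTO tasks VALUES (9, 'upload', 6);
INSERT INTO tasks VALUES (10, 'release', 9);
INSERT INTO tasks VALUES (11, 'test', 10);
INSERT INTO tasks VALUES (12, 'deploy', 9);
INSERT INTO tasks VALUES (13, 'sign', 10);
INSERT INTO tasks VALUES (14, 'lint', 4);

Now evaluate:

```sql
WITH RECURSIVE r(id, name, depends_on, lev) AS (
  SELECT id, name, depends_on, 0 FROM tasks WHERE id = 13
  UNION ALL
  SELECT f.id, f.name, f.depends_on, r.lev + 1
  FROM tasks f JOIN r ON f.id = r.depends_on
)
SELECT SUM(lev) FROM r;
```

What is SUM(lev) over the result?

15

Base: id=13 (sign), depends_on=10, lev 0.
Iteration 1: join on id=10 -> release (id 10, depends_on=9, lev 1).
Iteration 2: join on id=9 -> upload (id 9, depends_on=6, lev 2).
Iteration 3: join on id=6 -> clean (id 6, depends_on=2, lev 3).
Iteration 4: join on id=2 -> parse (id 2, depends_on=1, lev 4).
Iteration 5: join on id=1 -> build (id 1, depends_on=NULL, lev 5).
Iteration 6: depends_on is NULL; no match; recursion stops.
SUM(lev) = 0 + 1 + 2 + 3 + 4 + 5 = 15.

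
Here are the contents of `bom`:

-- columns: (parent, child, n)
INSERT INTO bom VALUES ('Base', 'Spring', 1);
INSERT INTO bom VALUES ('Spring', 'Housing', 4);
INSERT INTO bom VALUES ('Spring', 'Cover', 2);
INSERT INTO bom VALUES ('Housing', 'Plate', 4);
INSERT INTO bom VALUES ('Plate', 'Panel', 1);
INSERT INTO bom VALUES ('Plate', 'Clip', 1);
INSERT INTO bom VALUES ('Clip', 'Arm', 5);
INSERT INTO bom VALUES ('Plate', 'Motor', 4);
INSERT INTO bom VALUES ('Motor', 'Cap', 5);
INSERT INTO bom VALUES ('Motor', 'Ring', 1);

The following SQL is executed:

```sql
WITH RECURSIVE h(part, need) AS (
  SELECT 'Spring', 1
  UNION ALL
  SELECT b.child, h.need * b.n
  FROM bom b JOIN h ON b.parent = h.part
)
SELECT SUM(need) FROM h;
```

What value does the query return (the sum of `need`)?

583

Base: (Spring, need=1).
Iteration 1: components of {Spring} -> Cover = 1*2 = 2, Housing = 1*4 = 4.
Iteration 2: components of {Cover,Housing} -> Plate = 4*4 = 16.
Iteration 3: components of {Plate} -> Clip = 16*1 = 16, Motor = 16*4 = 64, Panel = 16*1 = 16.
Iteration 4: components of {Clip,Motor,Panel} -> Arm = 16*5 = 80, Cap = 64*5 = 320, Ring = 64*1 = 64.
Iteration 5: no further components; recursion stops.
SUM(need) = 1 + 4 + 2 + 16 + 16 + 16 + 64 + 80 + 320 + 64 = 583.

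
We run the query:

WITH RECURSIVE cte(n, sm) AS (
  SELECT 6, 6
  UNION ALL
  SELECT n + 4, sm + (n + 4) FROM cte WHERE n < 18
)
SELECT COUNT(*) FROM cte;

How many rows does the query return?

4

Base: n=6, sm=6.
Iteration 1: 6 < 18 holds -> n = 6 + 4 = 10, sm = 6 + 10 = 16.
Iteration 2: 10 < 18 holds -> n = 10 + 4 = 14, sm = 16 + 14 = 30.
Iteration 3: 14 < 18 holds -> n = 14 + 4 = 18, sm = 30 + 18 = 48.
Iteration 4: 18 < 18 fails; recursion stops.
Total rows emitted: 4.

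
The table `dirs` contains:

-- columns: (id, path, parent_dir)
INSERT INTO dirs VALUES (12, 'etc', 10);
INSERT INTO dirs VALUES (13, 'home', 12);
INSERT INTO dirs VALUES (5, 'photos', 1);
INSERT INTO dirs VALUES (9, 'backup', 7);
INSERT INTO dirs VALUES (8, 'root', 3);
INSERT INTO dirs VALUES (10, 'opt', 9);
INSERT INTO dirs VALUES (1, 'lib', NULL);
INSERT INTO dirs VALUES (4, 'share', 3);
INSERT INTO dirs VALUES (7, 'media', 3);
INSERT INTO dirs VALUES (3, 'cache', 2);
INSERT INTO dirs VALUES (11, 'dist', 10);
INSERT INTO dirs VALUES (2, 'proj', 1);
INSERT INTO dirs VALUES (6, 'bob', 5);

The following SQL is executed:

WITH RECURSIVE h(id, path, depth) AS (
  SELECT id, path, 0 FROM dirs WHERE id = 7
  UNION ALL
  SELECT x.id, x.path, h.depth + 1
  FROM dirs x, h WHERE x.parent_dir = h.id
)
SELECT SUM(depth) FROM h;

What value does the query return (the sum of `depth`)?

Base: id=7 (media) at depth 0.
Iteration 1: rows with parent_dir in {7} -> backup (id 9, depth 1).
Iteration 2: rows with parent_dir in {9} -> opt (id 10, depth 2).
Iteration 3: rows with parent_dir in {10} -> dist (id 11, depth 3), etc (id 12, depth 3).
Iteration 4: rows with parent_dir in {11,12} -> home (id 13, depth 4).
Iteration 5: no rows with parent_dir in {13}; recursion stops.
SUM(depth) = 0 + 1 + 2 + 3 + 3 + 4 = 13.

13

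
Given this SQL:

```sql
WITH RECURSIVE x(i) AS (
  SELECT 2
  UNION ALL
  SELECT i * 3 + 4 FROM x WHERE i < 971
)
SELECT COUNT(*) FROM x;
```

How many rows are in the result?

Base: i=2.
Iteration 1: 2 < 971 holds -> i = 2 * 3 + 4 = 10.
Iteration 2: 10 < 971 holds -> i = 10 * 3 + 4 = 34.
Iteration 3: 34 < 971 holds -> i = 34 * 3 + 4 = 106.
Iteration 4: 106 < 971 holds -> i = 106 * 3 + 4 = 322.
Iteration 5: 322 < 971 holds -> i = 322 * 3 + 4 = 970.
Iteration 6: 970 < 971 holds -> i = 970 * 3 + 4 = 2914.
Iteration 7: 2914 < 971 fails; recursion stops.
Total rows emitted: 7.

7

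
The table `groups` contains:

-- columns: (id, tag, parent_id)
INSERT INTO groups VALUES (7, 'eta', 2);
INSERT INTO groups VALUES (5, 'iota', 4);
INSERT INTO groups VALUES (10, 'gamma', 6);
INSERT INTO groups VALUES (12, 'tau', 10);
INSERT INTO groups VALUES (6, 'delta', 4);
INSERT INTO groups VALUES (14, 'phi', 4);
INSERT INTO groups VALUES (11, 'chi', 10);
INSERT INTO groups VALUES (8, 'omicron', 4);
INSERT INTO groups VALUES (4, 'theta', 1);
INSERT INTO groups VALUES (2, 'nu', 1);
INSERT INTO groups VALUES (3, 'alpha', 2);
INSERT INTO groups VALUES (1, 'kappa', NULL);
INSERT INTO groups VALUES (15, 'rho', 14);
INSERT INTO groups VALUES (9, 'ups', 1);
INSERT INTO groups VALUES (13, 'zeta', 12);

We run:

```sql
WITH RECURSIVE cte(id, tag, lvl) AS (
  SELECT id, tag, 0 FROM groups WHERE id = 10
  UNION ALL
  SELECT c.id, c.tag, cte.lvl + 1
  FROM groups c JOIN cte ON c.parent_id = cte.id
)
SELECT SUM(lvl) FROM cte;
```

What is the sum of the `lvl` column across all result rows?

Base: id=10 (gamma) at lvl 0.
Iteration 1: rows with parent_id in {10} -> chi (id 11, lvl 1), tau (id 12, lvl 1).
Iteration 2: rows with parent_id in {11,12} -> zeta (id 13, lvl 2).
Iteration 3: no rows with parent_id in {13}; recursion stops.
SUM(lvl) = 0 + 1 + 1 + 2 = 4.

4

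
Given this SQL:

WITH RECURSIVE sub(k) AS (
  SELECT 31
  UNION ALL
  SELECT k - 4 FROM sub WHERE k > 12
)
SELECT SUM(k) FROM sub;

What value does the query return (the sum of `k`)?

Base: k=31.
Iteration 1: 31 > 12 holds -> k = 31 - 4 = 27.
Iteration 2: 27 > 12 holds -> k = 27 - 4 = 23.
Iteration 3: 23 > 12 holds -> k = 23 - 4 = 19.
Iteration 4: 19 > 12 holds -> k = 19 - 4 = 15.
Iteration 5: 15 > 12 holds -> k = 15 - 4 = 11.
Iteration 6: 11 > 12 fails; recursion stops.
SUM(k) = 31 + 27 + 23 + 19 + 15 + 11 = 126.

126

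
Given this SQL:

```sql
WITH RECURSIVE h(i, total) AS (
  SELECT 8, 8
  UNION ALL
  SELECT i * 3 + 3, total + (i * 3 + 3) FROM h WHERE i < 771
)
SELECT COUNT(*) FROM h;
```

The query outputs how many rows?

Base: i=8, total=8.
Iteration 1: 8 < 771 holds -> i = 8 * 3 + 3 = 27, total = 8 + 27 = 35.
Iteration 2: 27 < 771 holds -> i = 27 * 3 + 3 = 84, total = 35 + 84 = 119.
Iteration 3: 84 < 771 holds -> i = 84 * 3 + 3 = 255, total = 119 + 255 = 374.
Iteration 4: 255 < 771 holds -> i = 255 * 3 + 3 = 768, total = 374 + 768 = 1142.
Iteration 5: 768 < 771 holds -> i = 768 * 3 + 3 = 2307, total = 1142 + 2307 = 3449.
Iteration 6: 2307 < 771 fails; recursion stops.
Total rows emitted: 6.

6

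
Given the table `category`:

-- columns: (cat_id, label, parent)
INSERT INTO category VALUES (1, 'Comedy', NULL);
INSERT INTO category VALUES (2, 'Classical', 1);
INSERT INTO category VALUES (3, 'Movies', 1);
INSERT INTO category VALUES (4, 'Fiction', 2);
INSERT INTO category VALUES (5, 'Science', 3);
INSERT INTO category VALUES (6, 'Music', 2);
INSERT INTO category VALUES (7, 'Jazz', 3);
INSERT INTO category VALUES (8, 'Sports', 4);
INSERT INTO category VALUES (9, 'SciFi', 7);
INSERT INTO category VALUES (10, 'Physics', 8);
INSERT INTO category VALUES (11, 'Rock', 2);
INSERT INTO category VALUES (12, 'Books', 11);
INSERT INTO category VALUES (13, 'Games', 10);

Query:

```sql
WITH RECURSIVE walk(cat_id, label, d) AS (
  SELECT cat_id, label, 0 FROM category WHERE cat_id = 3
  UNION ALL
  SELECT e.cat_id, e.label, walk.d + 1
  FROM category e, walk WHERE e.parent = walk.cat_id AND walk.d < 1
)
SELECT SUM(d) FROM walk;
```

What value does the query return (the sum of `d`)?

Base: cat_id=3 (Movies) at d 0.
Iteration 1: rows with parent in {3} -> Science (id 5, d 1), Jazz (id 7, d 1).
Iteration 2: d < 1 fails for all current rows; recursion stops.
SUM(d) = 0 + 1 + 1 = 2.

2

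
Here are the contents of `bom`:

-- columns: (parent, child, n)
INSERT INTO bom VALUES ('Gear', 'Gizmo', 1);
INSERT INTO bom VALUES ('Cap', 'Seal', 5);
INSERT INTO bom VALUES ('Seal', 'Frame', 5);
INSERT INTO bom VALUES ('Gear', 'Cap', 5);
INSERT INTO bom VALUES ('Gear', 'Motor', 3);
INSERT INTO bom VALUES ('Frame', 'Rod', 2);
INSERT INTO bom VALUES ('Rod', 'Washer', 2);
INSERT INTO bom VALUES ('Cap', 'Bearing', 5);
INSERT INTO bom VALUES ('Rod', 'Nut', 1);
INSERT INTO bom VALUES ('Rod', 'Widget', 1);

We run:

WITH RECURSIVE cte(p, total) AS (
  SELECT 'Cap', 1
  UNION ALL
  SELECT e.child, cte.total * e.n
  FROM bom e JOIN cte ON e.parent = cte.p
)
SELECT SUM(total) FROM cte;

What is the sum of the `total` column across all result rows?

Base: (Cap, total=1).
Iteration 1: components of {Cap} -> Bearing = 1*5 = 5, Seal = 1*5 = 5.
Iteration 2: components of {Bearing,Seal} -> Frame = 5*5 = 25.
Iteration 3: components of {Frame} -> Rod = 25*2 = 50.
Iteration 4: components of {Rod} -> Nut = 50*1 = 50, Washer = 50*2 = 100, Widget = 50*1 = 50.
Iteration 5: no further components; recursion stops.
SUM(total) = 1 + 5 + 5 + 25 + 50 + 50 + 100 + 50 = 286.

286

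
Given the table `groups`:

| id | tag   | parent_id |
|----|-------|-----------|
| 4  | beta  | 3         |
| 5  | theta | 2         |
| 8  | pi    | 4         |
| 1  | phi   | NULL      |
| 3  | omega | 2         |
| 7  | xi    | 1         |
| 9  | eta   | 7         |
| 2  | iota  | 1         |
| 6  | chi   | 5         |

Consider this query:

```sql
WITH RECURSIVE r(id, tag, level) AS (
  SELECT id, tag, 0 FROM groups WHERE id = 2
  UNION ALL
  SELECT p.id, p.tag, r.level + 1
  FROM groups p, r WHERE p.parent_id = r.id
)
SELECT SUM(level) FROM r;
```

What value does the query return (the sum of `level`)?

9

Base: id=2 (iota) at level 0.
Iteration 1: rows with parent_id in {2} -> omega (id 3, level 1), theta (id 5, level 1).
Iteration 2: rows with parent_id in {3,5} -> beta (id 4, level 2), chi (id 6, level 2).
Iteration 3: rows with parent_id in {4,6} -> pi (id 8, level 3).
Iteration 4: no rows with parent_id in {8}; recursion stops.
SUM(level) = 0 + 1 + 1 + 2 + 2 + 3 = 9.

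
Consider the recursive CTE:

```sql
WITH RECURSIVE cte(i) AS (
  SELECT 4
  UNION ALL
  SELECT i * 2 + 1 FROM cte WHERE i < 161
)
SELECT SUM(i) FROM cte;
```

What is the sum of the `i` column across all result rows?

Base: i=4.
Iteration 1: 4 < 161 holds -> i = 4 * 2 + 1 = 9.
Iteration 2: 9 < 161 holds -> i = 9 * 2 + 1 = 19.
Iteration 3: 19 < 161 holds -> i = 19 * 2 + 1 = 39.
Iteration 4: 39 < 161 holds -> i = 39 * 2 + 1 = 79.
Iteration 5: 79 < 161 holds -> i = 79 * 2 + 1 = 159.
Iteration 6: 159 < 161 holds -> i = 159 * 2 + 1 = 319.
Iteration 7: 319 < 161 fails; recursion stops.
SUM(i) = 4 + 9 + 19 + 39 + 79 + 159 + 319 = 628.

628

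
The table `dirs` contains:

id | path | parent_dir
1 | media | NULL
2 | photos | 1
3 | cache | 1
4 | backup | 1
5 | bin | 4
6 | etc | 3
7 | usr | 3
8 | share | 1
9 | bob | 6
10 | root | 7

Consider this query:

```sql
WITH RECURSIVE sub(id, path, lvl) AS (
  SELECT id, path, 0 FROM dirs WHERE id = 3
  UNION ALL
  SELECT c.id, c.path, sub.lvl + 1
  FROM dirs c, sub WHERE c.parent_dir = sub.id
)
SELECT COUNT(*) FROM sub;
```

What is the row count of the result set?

Base: id=3 (cache) at lvl 0.
Iteration 1: rows with parent_dir in {3} -> etc (id 6, lvl 1), usr (id 7, lvl 1).
Iteration 2: rows with parent_dir in {6,7} -> bob (id 9, lvl 2), root (id 10, lvl 2).
Iteration 3: no rows with parent_dir in {9,10}; recursion stops.
Total rows emitted: 5.

5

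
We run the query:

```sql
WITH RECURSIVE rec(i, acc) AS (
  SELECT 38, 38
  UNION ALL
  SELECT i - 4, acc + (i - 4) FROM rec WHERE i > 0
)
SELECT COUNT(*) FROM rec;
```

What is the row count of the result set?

11

Base: i=38, acc=38.
Iteration 1: 38 > 0 holds -> i = 38 - 4 = 34, acc = 38 + 34 = 72.
Iteration 2: 34 > 0 holds -> i = 34 - 4 = 30, acc = 72 + 30 = 102.
Iteration 3: 30 > 0 holds -> i = 30 - 4 = 26, acc = 102 + 26 = 128.
Iteration 4: 26 > 0 holds -> i = 26 - 4 = 22, acc = 128 + 22 = 150.
Iteration 5: 22 > 0 holds -> i = 22 - 4 = 18, acc = 150 + 18 = 168.
Iteration 6: 18 > 0 holds -> i = 18 - 4 = 14, acc = 168 + 14 = 182.
Iteration 7: 14 > 0 holds -> i = 14 - 4 = 10, acc = 182 + 10 = 192.
Iteration 8: 10 > 0 holds -> i = 10 - 4 = 6, acc = 192 + 6 = 198.
Iteration 9: 6 > 0 holds -> i = 6 - 4 = 2, acc = 198 + 2 = 200.
Iteration 10: 2 > 0 holds -> i = 2 - 4 = -2, acc = 200 + -2 = 198.
Iteration 11: -2 > 0 fails; recursion stops.
Total rows emitted: 11.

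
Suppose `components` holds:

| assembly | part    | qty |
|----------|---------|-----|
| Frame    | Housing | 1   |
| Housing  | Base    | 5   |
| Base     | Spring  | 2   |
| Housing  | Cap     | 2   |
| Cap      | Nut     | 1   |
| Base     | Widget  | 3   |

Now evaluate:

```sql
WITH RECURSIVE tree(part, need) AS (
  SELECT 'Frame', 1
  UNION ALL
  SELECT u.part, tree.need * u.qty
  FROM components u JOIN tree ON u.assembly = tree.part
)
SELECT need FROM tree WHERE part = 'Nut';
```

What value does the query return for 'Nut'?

2

Base: (Frame, need=1).
Iteration 1: components of {Frame} -> Housing = 1*1 = 1.
Iteration 2: components of {Housing} -> Base = 1*5 = 5, Cap = 1*2 = 2.
Iteration 3: components of {Base,Cap} -> Nut = 2*1 = 2, Spring = 5*2 = 10, Widget = 5*3 = 15.
Iteration 4: no further components; recursion stops.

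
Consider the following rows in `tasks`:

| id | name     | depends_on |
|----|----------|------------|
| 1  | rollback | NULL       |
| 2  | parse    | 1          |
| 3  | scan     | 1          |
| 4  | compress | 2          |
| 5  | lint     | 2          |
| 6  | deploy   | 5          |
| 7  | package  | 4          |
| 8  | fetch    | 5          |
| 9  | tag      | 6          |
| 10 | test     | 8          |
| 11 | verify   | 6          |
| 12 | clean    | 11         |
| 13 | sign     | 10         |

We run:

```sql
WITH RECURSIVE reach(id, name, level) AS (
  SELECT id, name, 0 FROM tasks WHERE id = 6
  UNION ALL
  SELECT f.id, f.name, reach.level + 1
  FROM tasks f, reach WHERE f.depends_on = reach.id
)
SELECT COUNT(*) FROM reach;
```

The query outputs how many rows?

Base: id=6 (deploy) at level 0.
Iteration 1: rows with depends_on in {6} -> tag (id 9, level 1), verify (id 11, level 1).
Iteration 2: rows with depends_on in {9,11} -> clean (id 12, level 2).
Iteration 3: no rows with depends_on in {12}; recursion stops.
Total rows emitted: 4.

4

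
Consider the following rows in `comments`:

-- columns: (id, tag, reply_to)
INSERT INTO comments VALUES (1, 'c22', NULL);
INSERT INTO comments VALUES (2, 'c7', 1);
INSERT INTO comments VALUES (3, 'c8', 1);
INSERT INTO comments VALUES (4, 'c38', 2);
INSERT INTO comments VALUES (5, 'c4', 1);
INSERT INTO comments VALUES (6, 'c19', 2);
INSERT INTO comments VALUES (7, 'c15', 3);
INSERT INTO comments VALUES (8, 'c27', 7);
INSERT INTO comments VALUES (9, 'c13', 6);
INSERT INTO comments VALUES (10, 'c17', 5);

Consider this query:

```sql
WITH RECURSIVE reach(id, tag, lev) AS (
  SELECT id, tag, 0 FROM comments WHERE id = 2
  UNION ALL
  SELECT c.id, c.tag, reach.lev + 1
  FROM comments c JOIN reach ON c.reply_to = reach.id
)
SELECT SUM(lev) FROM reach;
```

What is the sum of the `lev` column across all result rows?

4

Base: id=2 (c7) at lev 0.
Iteration 1: rows with reply_to in {2} -> c38 (id 4, lev 1), c19 (id 6, lev 1).
Iteration 2: rows with reply_to in {4,6} -> c13 (id 9, lev 2).
Iteration 3: no rows with reply_to in {9}; recursion stops.
SUM(lev) = 0 + 1 + 1 + 2 = 4.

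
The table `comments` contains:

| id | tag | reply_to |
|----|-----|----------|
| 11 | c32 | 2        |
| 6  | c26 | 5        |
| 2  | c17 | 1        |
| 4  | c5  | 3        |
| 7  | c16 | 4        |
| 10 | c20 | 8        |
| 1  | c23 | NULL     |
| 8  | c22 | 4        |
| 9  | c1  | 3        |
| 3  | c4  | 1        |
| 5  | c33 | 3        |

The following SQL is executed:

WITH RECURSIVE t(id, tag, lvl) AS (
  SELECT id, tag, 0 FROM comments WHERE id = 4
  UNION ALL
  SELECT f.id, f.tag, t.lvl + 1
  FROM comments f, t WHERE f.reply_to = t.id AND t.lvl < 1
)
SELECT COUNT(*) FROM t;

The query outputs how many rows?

Base: id=4 (c5) at lvl 0.
Iteration 1: rows with reply_to in {4} -> c16 (id 7, lvl 1), c22 (id 8, lvl 1).
Iteration 2: lvl < 1 fails for all current rows; recursion stops.
Total rows emitted: 3.

3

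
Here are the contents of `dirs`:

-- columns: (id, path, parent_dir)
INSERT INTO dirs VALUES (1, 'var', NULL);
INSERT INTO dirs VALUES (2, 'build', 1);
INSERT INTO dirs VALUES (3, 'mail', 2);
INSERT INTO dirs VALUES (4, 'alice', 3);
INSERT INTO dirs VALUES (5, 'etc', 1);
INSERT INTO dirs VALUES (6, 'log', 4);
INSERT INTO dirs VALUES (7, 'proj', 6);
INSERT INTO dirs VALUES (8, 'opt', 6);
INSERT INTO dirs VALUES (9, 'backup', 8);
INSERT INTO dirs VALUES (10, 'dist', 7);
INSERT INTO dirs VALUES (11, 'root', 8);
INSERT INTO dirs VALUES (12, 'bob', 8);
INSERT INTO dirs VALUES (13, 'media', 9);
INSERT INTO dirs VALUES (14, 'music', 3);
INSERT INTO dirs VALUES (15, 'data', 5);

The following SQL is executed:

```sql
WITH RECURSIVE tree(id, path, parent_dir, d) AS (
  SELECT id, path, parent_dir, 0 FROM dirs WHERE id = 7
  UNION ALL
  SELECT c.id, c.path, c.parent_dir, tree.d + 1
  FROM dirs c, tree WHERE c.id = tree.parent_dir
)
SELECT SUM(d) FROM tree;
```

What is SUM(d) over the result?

Base: id=7 (proj), parent_dir=6, d 0.
Iteration 1: join on id=6 -> log (id 6, parent_dir=4, d 1).
Iteration 2: join on id=4 -> alice (id 4, parent_dir=3, d 2).
Iteration 3: join on id=3 -> mail (id 3, parent_dir=2, d 3).
Iteration 4: join on id=2 -> build (id 2, parent_dir=1, d 4).
Iteration 5: join on id=1 -> var (id 1, parent_dir=NULL, d 5).
Iteration 6: parent_dir is NULL; no match; recursion stops.
SUM(d) = 0 + 1 + 2 + 3 + 4 + 5 = 15.

15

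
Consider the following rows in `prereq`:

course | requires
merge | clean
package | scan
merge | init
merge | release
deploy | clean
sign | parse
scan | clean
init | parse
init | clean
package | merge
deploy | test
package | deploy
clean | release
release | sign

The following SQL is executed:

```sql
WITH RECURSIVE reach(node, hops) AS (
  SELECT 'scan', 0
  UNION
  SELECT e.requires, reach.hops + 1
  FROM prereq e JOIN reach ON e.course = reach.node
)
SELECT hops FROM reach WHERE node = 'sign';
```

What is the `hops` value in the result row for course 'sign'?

3

Base: (scan, hops=0).
Iteration 1: edges from {scan} -> (clean, hops=1).
Iteration 2: edges from {clean} -> (release, hops=2).
Iteration 3: edges from {release} -> (sign, hops=3).
Iteration 4: edges from {sign} -> (parse, hops=4).
Iteration 5: no outgoing edges from {parse}; recursion stops.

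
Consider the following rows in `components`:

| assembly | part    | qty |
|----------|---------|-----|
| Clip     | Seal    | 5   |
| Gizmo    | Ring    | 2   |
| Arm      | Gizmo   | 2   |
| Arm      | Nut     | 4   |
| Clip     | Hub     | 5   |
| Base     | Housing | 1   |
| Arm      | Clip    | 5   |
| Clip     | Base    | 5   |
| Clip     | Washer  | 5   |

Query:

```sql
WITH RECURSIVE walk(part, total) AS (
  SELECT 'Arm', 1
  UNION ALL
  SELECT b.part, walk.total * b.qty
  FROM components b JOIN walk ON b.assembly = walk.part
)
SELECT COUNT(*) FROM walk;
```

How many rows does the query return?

10

Base: (Arm, total=1).
Iteration 1: components of {Arm} -> Clip = 1*5 = 5, Gizmo = 1*2 = 2, Nut = 1*4 = 4.
Iteration 2: components of {Clip,Gizmo,Nut} -> Base = 5*5 = 25, Hub = 5*5 = 25, Ring = 2*2 = 4, Seal = 5*5 = 25, Washer = 5*5 = 25.
Iteration 3: components of {Base,Hub,Ring,Seal,Washer} -> Housing = 25*1 = 25.
Iteration 4: no further components; recursion stops.
Total rows emitted: 10.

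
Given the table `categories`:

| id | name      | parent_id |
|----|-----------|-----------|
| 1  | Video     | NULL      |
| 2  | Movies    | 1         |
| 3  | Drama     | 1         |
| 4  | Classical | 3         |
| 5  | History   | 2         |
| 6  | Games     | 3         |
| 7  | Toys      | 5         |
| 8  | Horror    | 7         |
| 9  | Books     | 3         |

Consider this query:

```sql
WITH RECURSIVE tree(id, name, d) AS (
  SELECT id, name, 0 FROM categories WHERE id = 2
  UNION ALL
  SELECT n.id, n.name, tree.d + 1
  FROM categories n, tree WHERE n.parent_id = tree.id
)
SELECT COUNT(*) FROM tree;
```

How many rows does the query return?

Base: id=2 (Movies) at d 0.
Iteration 1: rows with parent_id in {2} -> History (id 5, d 1).
Iteration 2: rows with parent_id in {5} -> Toys (id 7, d 2).
Iteration 3: rows with parent_id in {7} -> Horror (id 8, d 3).
Iteration 4: no rows with parent_id in {8}; recursion stops.
Total rows emitted: 4.

4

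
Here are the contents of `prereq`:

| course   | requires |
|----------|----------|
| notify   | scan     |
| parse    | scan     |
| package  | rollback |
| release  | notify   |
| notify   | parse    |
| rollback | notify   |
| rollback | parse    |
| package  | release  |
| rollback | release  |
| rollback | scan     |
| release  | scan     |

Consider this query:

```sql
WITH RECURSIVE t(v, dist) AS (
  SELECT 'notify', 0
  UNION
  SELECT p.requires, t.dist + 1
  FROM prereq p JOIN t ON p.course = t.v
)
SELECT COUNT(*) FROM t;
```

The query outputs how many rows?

4

Base: (notify, dist=0).
Iteration 1: edges from {notify} -> (parse, dist=1), (scan, dist=1).
Iteration 2: edges from {parse,scan} -> (scan, dist=2).
Iteration 3: no outgoing edges from {scan}; recursion stops.
Total rows emitted: 4.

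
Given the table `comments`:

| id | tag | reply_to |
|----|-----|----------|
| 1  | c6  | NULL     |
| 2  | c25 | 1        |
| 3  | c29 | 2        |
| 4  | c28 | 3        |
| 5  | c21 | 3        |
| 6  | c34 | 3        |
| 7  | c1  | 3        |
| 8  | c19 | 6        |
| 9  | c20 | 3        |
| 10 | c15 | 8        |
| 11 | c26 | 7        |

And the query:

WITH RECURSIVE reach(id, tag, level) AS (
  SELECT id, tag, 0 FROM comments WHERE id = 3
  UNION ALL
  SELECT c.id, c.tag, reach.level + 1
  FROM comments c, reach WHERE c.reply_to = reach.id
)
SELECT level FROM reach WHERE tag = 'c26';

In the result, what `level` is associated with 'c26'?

2

Base: id=3 (c29) at level 0.
Iteration 1: rows with reply_to in {3} -> c28 (id 4, level 1), c21 (id 5, level 1), c34 (id 6, level 1), c1 (id 7, level 1), c20 (id 9, level 1).
Iteration 2: rows with reply_to in {4,5,6,7,9} -> c19 (id 8, level 2), c26 (id 11, level 2).
Iteration 3: rows with reply_to in {8,11} -> c15 (id 10, level 3).
Iteration 4: no rows with reply_to in {10}; recursion stops.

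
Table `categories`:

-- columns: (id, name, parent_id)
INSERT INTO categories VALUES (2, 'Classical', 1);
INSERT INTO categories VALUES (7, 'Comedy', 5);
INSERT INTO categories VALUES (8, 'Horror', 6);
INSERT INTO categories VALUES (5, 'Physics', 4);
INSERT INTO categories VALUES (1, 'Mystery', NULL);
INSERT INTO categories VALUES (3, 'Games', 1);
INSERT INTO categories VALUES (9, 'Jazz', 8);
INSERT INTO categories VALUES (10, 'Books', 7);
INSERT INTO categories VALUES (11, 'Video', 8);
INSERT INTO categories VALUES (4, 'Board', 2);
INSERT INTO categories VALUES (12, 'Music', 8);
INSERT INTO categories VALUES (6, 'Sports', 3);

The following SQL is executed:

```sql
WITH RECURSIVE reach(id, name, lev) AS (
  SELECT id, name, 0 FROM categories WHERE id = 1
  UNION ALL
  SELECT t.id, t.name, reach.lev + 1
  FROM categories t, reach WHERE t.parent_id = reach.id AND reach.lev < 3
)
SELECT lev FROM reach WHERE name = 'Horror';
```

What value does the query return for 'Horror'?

3

Base: id=1 (Mystery) at lev 0.
Iteration 1: rows with parent_id in {1} -> Classical (id 2, lev 1), Games (id 3, lev 1).
Iteration 2: rows with parent_id in {2,3} -> Board (id 4, lev 2), Sports (id 6, lev 2).
Iteration 3: rows with parent_id in {4,6} -> Physics (id 5, lev 3), Horror (id 8, lev 3).
Iteration 4: lev < 3 fails for all current rows; recursion stops.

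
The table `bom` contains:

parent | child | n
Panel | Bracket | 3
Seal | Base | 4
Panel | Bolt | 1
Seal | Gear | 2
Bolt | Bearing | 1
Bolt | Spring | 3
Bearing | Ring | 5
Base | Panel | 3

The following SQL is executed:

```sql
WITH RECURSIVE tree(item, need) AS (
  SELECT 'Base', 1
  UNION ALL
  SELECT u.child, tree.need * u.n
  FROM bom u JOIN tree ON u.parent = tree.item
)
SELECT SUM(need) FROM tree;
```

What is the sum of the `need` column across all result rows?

43

Base: (Base, need=1).
Iteration 1: components of {Base} -> Panel = 1*3 = 3.
Iteration 2: components of {Panel} -> Bolt = 3*1 = 3, Bracket = 3*3 = 9.
Iteration 3: components of {Bolt,Bracket} -> Bearing = 3*1 = 3, Spring = 3*3 = 9.
Iteration 4: components of {Bearing,Spring} -> Ring = 3*5 = 15.
Iteration 5: no further components; recursion stops.
SUM(need) = 1 + 3 + 3 + 9 + 9 + 3 + 15 = 43.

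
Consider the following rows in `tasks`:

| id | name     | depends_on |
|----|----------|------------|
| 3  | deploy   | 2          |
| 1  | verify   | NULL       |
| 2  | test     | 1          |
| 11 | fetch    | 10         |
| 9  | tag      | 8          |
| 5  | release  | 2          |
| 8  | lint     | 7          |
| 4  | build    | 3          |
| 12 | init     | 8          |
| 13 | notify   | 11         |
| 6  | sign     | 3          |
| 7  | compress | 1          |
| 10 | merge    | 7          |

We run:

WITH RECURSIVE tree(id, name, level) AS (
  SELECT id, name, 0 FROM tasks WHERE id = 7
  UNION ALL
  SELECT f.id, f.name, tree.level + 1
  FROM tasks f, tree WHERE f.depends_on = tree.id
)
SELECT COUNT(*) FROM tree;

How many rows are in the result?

Base: id=7 (compress) at level 0.
Iteration 1: rows with depends_on in {7} -> lint (id 8, level 1), merge (id 10, level 1).
Iteration 2: rows with depends_on in {8,10} -> tag (id 9, level 2), fetch (id 11, level 2), init (id 12, level 2).
Iteration 3: rows with depends_on in {9,11,12} -> notify (id 13, level 3).
Iteration 4: no rows with depends_on in {13}; recursion stops.
Total rows emitted: 7.

7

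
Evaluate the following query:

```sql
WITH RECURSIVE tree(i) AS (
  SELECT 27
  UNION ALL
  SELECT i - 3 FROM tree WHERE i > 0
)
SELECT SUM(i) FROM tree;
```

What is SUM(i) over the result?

Base: i=27.
Iteration 1: 27 > 0 holds -> i = 27 - 3 = 24.
Iteration 2: 24 > 0 holds -> i = 24 - 3 = 21.
Iteration 3: 21 > 0 holds -> i = 21 - 3 = 18.
Iteration 4: 18 > 0 holds -> i = 18 - 3 = 15.
Iteration 5: 15 > 0 holds -> i = 15 - 3 = 12.
Iteration 6: 12 > 0 holds -> i = 12 - 3 = 9.
Iteration 7: 9 > 0 holds -> i = 9 - 3 = 6.
Iteration 8: 6 > 0 holds -> i = 6 - 3 = 3.
Iteration 9: 3 > 0 holds -> i = 3 - 3 = 0.
Iteration 10: 0 > 0 fails; recursion stops.
SUM(i) = 27 + 24 + 21 + 18 + 15 + 12 + 9 + 6 + 3 + 0 = 135.

135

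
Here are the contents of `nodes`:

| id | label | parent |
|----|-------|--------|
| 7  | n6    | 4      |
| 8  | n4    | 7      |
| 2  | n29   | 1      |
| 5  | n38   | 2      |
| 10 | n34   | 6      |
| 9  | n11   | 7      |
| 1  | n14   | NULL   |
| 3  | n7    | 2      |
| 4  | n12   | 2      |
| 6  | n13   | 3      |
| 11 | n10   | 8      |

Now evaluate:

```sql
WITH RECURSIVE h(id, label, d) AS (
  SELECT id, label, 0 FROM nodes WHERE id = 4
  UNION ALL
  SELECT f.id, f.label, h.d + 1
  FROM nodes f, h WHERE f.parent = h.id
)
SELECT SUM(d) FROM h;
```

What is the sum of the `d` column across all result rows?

8

Base: id=4 (n12) at d 0.
Iteration 1: rows with parent in {4} -> n6 (id 7, d 1).
Iteration 2: rows with parent in {7} -> n4 (id 8, d 2), n11 (id 9, d 2).
Iteration 3: rows with parent in {8,9} -> n10 (id 11, d 3).
Iteration 4: no rows with parent in {11}; recursion stops.
SUM(d) = 0 + 1 + 2 + 2 + 3 = 8.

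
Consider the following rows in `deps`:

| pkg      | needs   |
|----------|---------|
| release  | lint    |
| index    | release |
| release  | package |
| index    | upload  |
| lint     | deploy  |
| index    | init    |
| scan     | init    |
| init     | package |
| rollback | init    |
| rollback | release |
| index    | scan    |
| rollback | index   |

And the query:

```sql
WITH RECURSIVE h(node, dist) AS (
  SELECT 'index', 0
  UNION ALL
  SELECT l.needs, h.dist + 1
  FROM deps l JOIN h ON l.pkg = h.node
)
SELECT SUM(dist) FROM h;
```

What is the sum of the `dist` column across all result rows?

18

Base: (index, dist=0).
Iteration 1: edges from {index} -> (init, dist=1), (release, dist=1), (scan, dist=1), (upload, dist=1).
Iteration 2: edges from {init,release,scan,upload} -> (init, dist=2), (lint, dist=2), (package, dist=2) x2. [UNION ALL keeps all 4 new rows, including repeats]
Iteration 3: edges from {init,lint,package} -> (deploy, dist=3), (package, dist=3).
Iteration 4: no outgoing edges from {deploy,package}; recursion stops.
SUM(dist) = 0 + 1 + 1 + 1 + 1 + 2 + 2 + 2 + 2 + 3 + 3 = 18.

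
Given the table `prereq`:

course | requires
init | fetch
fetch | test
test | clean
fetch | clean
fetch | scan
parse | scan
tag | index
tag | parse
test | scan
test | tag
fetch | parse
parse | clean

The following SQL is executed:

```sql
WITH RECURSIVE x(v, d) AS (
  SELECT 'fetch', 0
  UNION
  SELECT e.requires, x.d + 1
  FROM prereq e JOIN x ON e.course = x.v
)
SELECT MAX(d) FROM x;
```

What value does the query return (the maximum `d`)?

Base: (fetch, d=0).
Iteration 1: edges from {fetch} -> (clean, d=1), (parse, d=1), (scan, d=1), (test, d=1).
Iteration 2: edges from {clean,parse,scan,test} -> (clean, d=2), (scan, d=2), (tag, d=2). [UNION drops 2 duplicate row(s)]
Iteration 3: edges from {clean,scan,tag} -> (index, d=3), (parse, d=3).
Iteration 4: edges from {index,parse} -> (clean, d=4), (scan, d=4).
Iteration 5: no outgoing edges from {clean,scan}; recursion stops.
d values: 0, 1, 1, 1, 1, 2, 2, 2, 3, 3, 4, 4; the maximum is 4.

4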